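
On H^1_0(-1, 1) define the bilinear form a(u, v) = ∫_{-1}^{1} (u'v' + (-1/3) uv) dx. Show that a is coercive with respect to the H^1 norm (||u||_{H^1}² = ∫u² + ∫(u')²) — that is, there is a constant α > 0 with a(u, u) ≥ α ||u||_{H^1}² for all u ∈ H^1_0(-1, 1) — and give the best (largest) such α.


α = (-4/3 + π^2)/(4 + π^2)

Coercivity of a(·,·) on H^1_0(-1, 1) means a(u, u) ≥ α ||u||_{H^1}² for every u ∈ H^1_0.
The interval has length L = 2, and Poincaré/coercivity depend only on L. Here a(u, u) = ∫(u')² + (-1/3)·∫u².
Here c = -1/3 < 0 with |c| < (π/L)² = π^2/4, so coercivity still holds. The condition a(u,u) ≥ α||u||_{H^1}² reads (1−α)∫(u')² ≥ (α−c)∫u². Any admissible α is ≤ 1 (rapidly oscillating u have ∫u²/∫(u')² → 0), and α = 1 would force 0 ≥ (1−c)∫u², impossible since c < 1; so 1−α > 0. By the sharp Poincaré inequality on H^1_0 of an interval of length L, ∫(u')² ≥ (π/L)²∫u² with equality for the first sine mode sin(π(x−x₀)/L) (x₀ the left endpoint), so the inequality holds for all u iff (1−α)(π/L)² ≥ α − c, i.e. α ≤ ((π/L)² + c)/((π/L)² + 1) = (1 + c(L/π)²)/(1 + (L/π)²). (Direct route, valid since c ≤ 0: Poincaré gives c∫u² ≥ c(L/π)²∫(u')², so a(u,u) ≥ (1 + c(L/π)²)∫(u')², while ||u||_{H^1}² ≤ (1 + (L/π)²)∫(u')²; dividing yields the same α.) With (π/L)² = π^2/4 and c = -1/3, the largest admissible constant is α = ((π/L)² + c)/((π/L)² + 1).
Simplifying, α = (-4/3 + π^2)/(4 + π^2).


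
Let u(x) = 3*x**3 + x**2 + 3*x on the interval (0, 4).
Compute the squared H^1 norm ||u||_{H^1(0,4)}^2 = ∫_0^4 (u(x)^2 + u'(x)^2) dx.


||u||_{H^1}^2 = 1047700/21

The H^1 norm (squared) on an interval (0, L) is
  ||u||_{H^1}^2 = ∫_0^L u(x)^2 dx + ∫_0^L u'(x)^2 dx.
Compute u'(x) = 9*x**2 + 2*x + 3.
Then u(x)^2 = 9*x**6 + 6*x**5 + 19*x**4 + 6*x**3 + 9*x**2 and u'(x)^2 = 81*x**4 + 36*x**3 + 58*x**2 + 12*x + 9.
Integrate each monomial from 0 to 4 using ∫_0^4 c·x^n dx = c·4^(n+1)/(n+1):
  ∫_0^4 u(x)^2 dx = ∫_0^4 (9*x^6 + 6*x^5 + 19*x^4 + 6*x^3 + 9*x^2) dx. Term by term:
    ∫_0^4 9*x^6 dx = 147456/7;  ∫_0^4 6*x^5 dx = 4096;  ∫_0^4 19*x^4 dx = 19456/5;
    ∫_0^4 6*x^3 dx = 384;  ∫_0^4 9*x^2 dx = 192.
  Sum: 147456/7 + 4096 + 19456/5 + 384 + 192 = 1036992/35.
  ∫_0^4 u'(x)^2 dx = ∫_0^4 (81*x^4 + 36*x^3 + 58*x^2 + 12*x + 9) dx. Term by term:
    ∫_0^4 81*x^4 dx = 82944/5;  ∫_0^4 36*x^3 dx = 2304;  ∫_0^4 58*x^2 dx = 3712/3;
    ∫_0^4 12*x dx = 96;  ∫_0^4 9 dx = 36.
  Sum: 82944/5 + 2304 + 3712/3 + 96 + 36 = 303932/15.
Adding: ||u||_{H^1}^2 = 1036992/35 + 303932/15 = 1047700/21.


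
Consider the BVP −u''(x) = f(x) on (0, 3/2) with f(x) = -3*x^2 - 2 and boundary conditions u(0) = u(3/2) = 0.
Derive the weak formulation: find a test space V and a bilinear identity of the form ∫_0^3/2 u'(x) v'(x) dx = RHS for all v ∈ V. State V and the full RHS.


V = H^1_0(0, 3/2) (so v(0) = v(3/2) = 0); weak form: ∫_0^3/2 u'v' dx = ∫_0^3/2 (-3*x^2 - 2) v dx for all v ∈ V.

Multiply both sides by a test function v and integrate from 0 to 3/2:
  ∫_0^3/2 −u''(x) v(x) dx = ∫_0^3/2 f(x) v(x) dx.
Integrate the LHS by parts once:
  ∫_0^3/2 −u'' v dx = −[u'(x) v(x)]_0^3/2 + ∫_0^3/2 u'(x) v'(x) dx.
Thus ∫_0^3/2 u'(x) v'(x) dx = ∫_0^3/2 f(x) v(x) dx + [u'(x) v(x)]_0^3/2.
Choose V so that boundary terms are either known or forced to vanish.
u is Dirichlet: u(0) = u(3/2) = 0. Let V = H^1_0(0, 3/2); then v(0) = v(3/2) = 0, and [u' v]_0^3/2 = 0.
Weak formulation: find u (satisfying any essential BC) such that ∫_0^3/2 u'(x) v'(x) dx = ∫_0^3/2 f v dx for all v ∈ V.
Substituting f(x) = -3*x^2 - 2, the right-hand side is ∫_0^3/2 (-3*x^2 - 2) v dx.


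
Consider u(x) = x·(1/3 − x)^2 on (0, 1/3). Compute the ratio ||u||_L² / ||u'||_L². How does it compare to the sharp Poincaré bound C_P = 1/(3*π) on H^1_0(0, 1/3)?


||u||_L² / ||u'||_L² = sqrt(14)/42 < C_P = 1/(3*π).

u(x) = x·(1/3 − x)^2, so u'(x) = (3*x - 1)*(9*x - 1)/9.
u(x) = x·(1/3 − x)^2 vanishes at x = 0 and x = 1/3, so u ∈ H^1_0(0, 1/3). Differentiate via the product rule and integrate the resulting polynomials term by term.
  ∫_0^1/3 u² dx = ∫_0^1/3 (x^6 - 4*x^5/3 + 2*x^4/3 - 4*x^3/27 + x^2/81) dx. Term by term:
    ∫_0^1/3 x^6 dx = 1/15309;  ∫_0^1/3 -4*x^5/3 dx = -2/6561;  ∫_0^1/3 2*x^4/3 dx = 2/3645;
    ∫_0^1/3 -4*x^3/27 dx = -1/2187;  ∫_0^1/3 x^2/81 dx = 1/6561.
  Sum: 1/15309 − 2/6561 + 2/3645 − 1/2187 + 1/6561 = 1/229635.
  ∫_0^1/3 (u')² dx = ∫_0^1/3 (9*x^4 - 8*x^3 + 22*x^2/9 - 8*x/27 + 1/81) dx. Term by term:
    ∫_0^1/3 9*x^4 dx = 1/135;  ∫_0^1/3 -8*x^3 dx = -2/81;  ∫_0^1/3 22*x^2/9 dx = 22/729;
    ∫_0^1/3 -8*x/27 dx = -4/243;  ∫_0^1/3 1/81 dx = 1/243.
  Sum: 1/135 − 2/81 + 22/729 − 4/243 + 1/243 = 2/3645.
∫_0^1/3 u² dx = 1/229635, so ||u||_L² = sqrt(35)/2835.
∫_0^1/3 (u')² dx = 2/3645, so ||u'||_L² = sqrt(10)/135.
Ratio ||u||_L² / ||u'||_L² = sqrt(14)/42.
Sharp Poincaré constant on H^1_0(0, 1/3) is C_P = L/π = 1/(3*π), achieved by sin(3*π·x).
A polynomial bump cannot attain the sharp Poincaré constant (only the first sine eigenfunction does), so the ratio is strictly less than C_P, consistent with ||u||_L² ≤ C_P ||u'||_L².


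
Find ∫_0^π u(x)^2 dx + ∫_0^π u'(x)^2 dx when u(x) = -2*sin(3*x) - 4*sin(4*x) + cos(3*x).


||u||_{H^1(0,π)}^2 = -640/7 + 161*π

u'(x) = -3*sin(3*x) - 6*cos(3*x) - 16*cos(4*x).
Expand u² and (u')² and integrate term by term on (0, π), using: for integers n ≥ 1, ∫_0^π sin²(nx) dx = ∫_0^π cos²(nx) dx = π/2; for n ≠ n', ∫_0^π sin(nx)sin(n'x) dx = ∫_0^π cos(nx)cos(n'x) dx = 0; and by product-to-sum, ∫_0^π sin(nx)cos(n'x) dx = ½∫_0^π [sin((n+n')x) + sin((n−n')x)] dx, which is 0 when n+n' is even and 2n/(n²−n'²) when n+n' is odd (it need not vanish on (0, π)).
  u² squared terms: (-4)²·∫sin(4x)² dx = 16·π/2 = 8*π;  (-2)²·∫sin(3x)² dx = 4·π/2 = 2*π;  (1)²·∫cos(3x)² dx = 1·π/2 = π/2.
  u² cross terms: 2·(-4)·(-2)·∫sin(4x)·sin(3x) dx = 16·(0) = 0;  2·(-4)·(1)·∫sin(4x)·cos(3x) dx = -8·(8/7) = -64/7;  2·(-2)·(1)·∫sin(3x)·cos(3x) dx = -4·(0) = 0.
  So ∫_0^π u² dx = 8*π + 2*π + π/2 + 0 − 64/7 + 0 = -64/7 + 21*π/2.
  (u')² squared terms: (-16)²·∫cos(4x)² dx = 256·π/2 = 128*π;  (-6)²·∫cos(3x)² dx = 36·π/2 = 18*π;  (-3)²·∫sin(3x)² dx = 9·π/2 = 9*π/2.
  (u')² cross terms: 2·(-16)·(-6)·∫cos(4x)·cos(3x) dx = 192·(0) = 0;  2·(-16)·(-3)·∫cos(4x)·sin(3x) dx = 96·(-6/7) = -576/7;  2·(-6)·(-3)·∫cos(3x)·sin(3x) dx = 36·(0) = 0.
  So ∫_0^π (u')² dx = 128*π + 18*π + 9*π/2 + 0 − 576/7 + 0 = -576/7 + 301*π/2.
||u||_{H^1}^2 = (-64/7 + 21*π/2) + (-576/7 + 301*π/2) = -640/7 + 161*π.


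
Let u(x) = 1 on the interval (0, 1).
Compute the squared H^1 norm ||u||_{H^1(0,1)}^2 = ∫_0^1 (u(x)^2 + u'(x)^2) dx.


||u||_{H^1}^2 = 1

The H^1 norm (squared) on an interval (0, L) is
  ||u||_{H^1}^2 = ∫_0^L u(x)^2 dx + ∫_0^L u'(x)^2 dx.
Compute u'(x) = 0.
Then u(x)^2 = 1 and u'(x)^2 = 0.
Integrate each monomial from 0 to 1 using ∫_0^1 c·x^n dx = c·1^(n+1)/(n+1):
  ∫_0^1 u(x)^2 dx = ∫_0^1 (1) dx. Term by term:
    ∫_0^1 1 dx = 1.
  ∫_0^1 u'(x)^2 dx = ∫_0^1 (0) dx. Term by term:
    ∫_0^1 0 dx = 0.
Adding: ||u||_{H^1}^2 = 1 + 0 = 1.


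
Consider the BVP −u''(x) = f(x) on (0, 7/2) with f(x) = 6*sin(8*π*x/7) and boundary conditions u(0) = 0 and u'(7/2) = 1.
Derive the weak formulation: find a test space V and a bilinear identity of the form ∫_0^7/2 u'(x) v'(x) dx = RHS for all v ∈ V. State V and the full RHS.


V = {v ∈ H^1(0, 7/2) : v(0) = 0} (test functions vanish at x = 0 where u is specified); weak form: ∫_0^7/2 u'v' dx = ∫_0^7/2 (6*sin(8*π*x/7)) v dx + v(7/2) for all v ∈ V.

Multiply both sides by a test function v and integrate from 0 to 7/2:
  ∫_0^7/2 −u''(x) v(x) dx = ∫_0^7/2 f(x) v(x) dx.
Integrate the LHS by parts once:
  ∫_0^7/2 −u'' v dx = −[u'(x) v(x)]_0^7/2 + ∫_0^7/2 u'(x) v'(x) dx.
Thus ∫_0^7/2 u'(x) v'(x) dx = ∫_0^7/2 f(x) v(x) dx + [u'(x) v(x)]_0^7/2.
Choose V so that boundary terms are either known or forced to vanish.
Mixed BC: u(0) = 0 (Dirichlet) and u'(7/2) = 1 (Neumann). Define V = {v ∈ H^1(0, 7/2) : v(0) = 0}. Then [u' v]_0^7/2 = u'(7/2)·v(7/2) − u'(0)·0 = v(7/2).
Weak formulation: find u (satisfying any essential BC) such that ∫_0^7/2 u'(x) v'(x) dx = ∫_0^7/2 f v dx + v(7/2) for all v ∈ V (Dirichlet at 0 absorbed into V; Neumann datum at x = 7/2 contributes the boundary term).
Substituting f(x) = 6*sin(8*π*x/7), the right-hand side is ∫_0^7/2 (6*sin(8*π*x/7)) v dx + v(7/2).


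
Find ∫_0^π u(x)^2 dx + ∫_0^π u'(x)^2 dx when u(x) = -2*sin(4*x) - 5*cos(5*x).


||u||_{H^1(0,π)}^2 = -4160/9 + 359*π

u'(x) = 25*sin(5*x) - 8*cos(4*x).
Expand u² and (u')² and integrate term by term on (0, π), using: for integers n ≥ 1, ∫_0^π sin²(nx) dx = ∫_0^π cos²(nx) dx = π/2; for n ≠ n', ∫_0^π sin(nx)sin(n'x) dx = ∫_0^π cos(nx)cos(n'x) dx = 0; and by product-to-sum, ∫_0^π sin(nx)cos(n'x) dx = ½∫_0^π [sin((n+n')x) + sin((n−n')x)] dx, which is 0 when n+n' is even and 2n/(n²−n'²) when n+n' is odd (it need not vanish on (0, π)).
  u² squared terms: (-5)²·∫cos(5x)² dx = 25·π/2 = 25*π/2;  (-2)²·∫sin(4x)² dx = 4·π/2 = 2*π.
  u² cross terms: 2·(-5)·(-2)·∫cos(5x)·sin(4x) dx = 20·(-8/9) = -160/9.
  So ∫_0^π u² dx = 25*π/2 + 2*π − 160/9 = -160/9 + 29*π/2.
  (u')² squared terms: (-8)²·∫cos(4x)² dx = 64·π/2 = 32*π;  (25)²·∫sin(5x)² dx = 625·π/2 = 625*π/2.
  (u')² cross terms: 2·(-8)·(25)·∫cos(4x)·sin(5x) dx = -400·(10/9) = -4000/9.
  So ∫_0^π (u')² dx = 32*π + 625*π/2 − 4000/9 = -4000/9 + 689*π/2.
||u||_{H^1}^2 = (-160/9 + 29*π/2) + (-4000/9 + 689*π/2) = -4160/9 + 359*π.


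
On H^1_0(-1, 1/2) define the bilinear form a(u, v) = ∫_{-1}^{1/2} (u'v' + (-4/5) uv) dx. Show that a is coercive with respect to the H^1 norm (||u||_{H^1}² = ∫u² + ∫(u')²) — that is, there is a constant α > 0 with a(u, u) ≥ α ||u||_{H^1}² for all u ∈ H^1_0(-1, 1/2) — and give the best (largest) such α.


α = 4*(-9 + 5*π^2)/(5*(9 + 4*π^2))

Coercivity of a(·,·) on H^1_0(-1, 1/2) means a(u, u) ≥ α ||u||_{H^1}² for every u ∈ H^1_0.
The interval has length L = 3/2, and Poincaré/coercivity depend only on L. Here a(u, u) = ∫(u')² + (-4/5)·∫u².
Here c = -4/5 < 0 with |c| < (π/L)² = 4*π^2/9, so coercivity still holds. The condition a(u,u) ≥ α||u||_{H^1}² reads (1−α)∫(u')² ≥ (α−c)∫u². Any admissible α is ≤ 1 (rapidly oscillating u have ∫u²/∫(u')² → 0), and α = 1 would force 0 ≥ (1−c)∫u², impossible since c < 1; so 1−α > 0. By the sharp Poincaré inequality on H^1_0 of an interval of length L, ∫(u')² ≥ (π/L)²∫u² with equality for the first sine mode sin(π(x−x₀)/L) (x₀ the left endpoint), so the inequality holds for all u iff (1−α)(π/L)² ≥ α − c, i.e. α ≤ ((π/L)² + c)/((π/L)² + 1) = (1 + c(L/π)²)/(1 + (L/π)²). (Direct route, valid since c ≤ 0: Poincaré gives c∫u² ≥ c(L/π)²∫(u')², so a(u,u) ≥ (1 + c(L/π)²)∫(u')², while ||u||_{H^1}² ≤ (1 + (L/π)²)∫(u')²; dividing yields the same α.) With (π/L)² = 4*π^2/9 and c = -4/5, the largest admissible constant is α = ((π/L)² + c)/((π/L)² + 1).
Simplifying, α = 4*(-9 + 5*π^2)/(5*(9 + 4*π^2)).


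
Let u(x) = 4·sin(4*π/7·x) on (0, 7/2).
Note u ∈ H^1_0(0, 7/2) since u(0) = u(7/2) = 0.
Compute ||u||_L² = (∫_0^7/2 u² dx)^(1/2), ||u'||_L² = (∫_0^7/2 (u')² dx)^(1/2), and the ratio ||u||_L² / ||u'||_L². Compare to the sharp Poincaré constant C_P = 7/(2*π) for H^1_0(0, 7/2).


||u||_L² / ||u'||_L² = 7/(4*π) < C_P = 7/(2*π).

u(x) = 4·sin(4*π/7·x), so u'(x) = 16*π*cos(4*π*x/7)/7.
Writing u(x) = A·sin(kπx/L) with A = 4 and k = 2, use ∫_0^L sin²(kπx/L) dx = L/2 and ∫_0^L cos²(kπx/L) dx = L/2.
u² = 16·sin²(4*π/7·x) and (u')² = 256*π^2/49·cos²(4*π/7·x), and each of sin², cos² integrates to L/2 = 7/4 over (0, 7/2).
∫_0^7/2 u² dx = 28, so ||u||_L² = 2*sqrt(7).
∫_0^7/2 (u')² dx = 64*π^2/7, so ||u'||_L² = 8*sqrt(7)*π/7.
Ratio ||u||_L² / ||u'||_L² = 7/(4*π).
Sharp Poincaré constant on H^1_0(0, 7/2) is C_P = L/π = 7/(2*π), achieved by sin(2*π/7·x).
This is the k = 2 harmonic; the ratio L/(kπ) is strictly less than C_P = L/π, consistent with the sharp inequality ||u||_L² ≤ C_P ||u'||_L².


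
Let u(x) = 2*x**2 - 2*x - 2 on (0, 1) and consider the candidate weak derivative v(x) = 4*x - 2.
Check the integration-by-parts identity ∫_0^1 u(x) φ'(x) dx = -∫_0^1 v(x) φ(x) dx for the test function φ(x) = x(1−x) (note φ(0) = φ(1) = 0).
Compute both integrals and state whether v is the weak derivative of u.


LHS = 0, RHS = 0. Yes, v = u' weakly.

u(x) = 2*x**2 - 2*x - 2, classical derivative u'(x) = 4*x - 2.
φ(x) = x(1−x), so φ'(x) = 1 - 2*x.
Note φ(0) = φ(1) = 0, so the boundary term u·φ vanishes.
LHS = ∫_0^1 u(x) φ'(x) dx = ∫_0^1 (-4*x^3 + 6*x^2 + 2*x - 2) dx. Term by term:
  ∫_0^1 -4*x^3 dx = -1;  ∫_0^1 6*x^2 dx = 2;  ∫_0^1 2*x dx = 1;
  ∫_0^1 -2 dx = -2.
Sum: -1 + 2 + 1 − 2 = 0.
So LHS = 0.
∫_0^1 v(x) φ(x) dx = ∫_0^1 (-4*x^3 + 6*x^2 - 2*x) dx. Term by term:
  ∫_0^1 -4*x^3 dx = -1;  ∫_0^1 6*x^2 dx = 2;  ∫_0^1 -2*x dx = -1.
Sum: -1 + 2 − 1 = 0.
So RHS = -∫_0^1 v(x) φ(x) dx = 0.
LHS = RHS, so the identity holds for this test φ.
Moreover u is smooth here and v(x) = u'(x) = 4*x - 2 pointwise, so the identity holds for every test function. Hence v is the weak derivative of u.


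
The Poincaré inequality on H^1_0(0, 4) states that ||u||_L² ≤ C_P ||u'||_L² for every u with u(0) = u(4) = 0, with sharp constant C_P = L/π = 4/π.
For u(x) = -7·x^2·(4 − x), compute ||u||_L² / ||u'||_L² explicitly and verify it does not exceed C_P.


||u||_L² / ||u'||_L² = 2*sqrt(14)/7 < C_P = 4/π.

u(x) = -7·x^2·(4 − x), so u'(x) = 7*x*(3*x - 8).
u(x) = -7·x^2·(4 − x) vanishes at x = 0 and x = 4, so u ∈ H^1_0(0, 4). Differentiate via the product rule and integrate the resulting polynomials term by term.
  ∫_0^4 u² dx = ∫_0^4 (49*x^6 - 392*x^5 + 784*x^4) dx. Term by term:
    ∫_0^4 49*x^6 dx = 114688;  ∫_0^4 -392*x^5 dx = -802816/3;  ∫_0^4 784*x^4 dx = 802816/5.
  Sum: 114688 − 802816/3 + 802816/5 = 114688/15.
  ∫_0^4 (u')² dx = ∫_0^4 (441*x^4 - 2352*x^3 + 3136*x^2) dx. Term by term:
    ∫_0^4 441*x^4 dx = 451584/5;  ∫_0^4 -2352*x^3 dx = -150528;  ∫_0^4 3136*x^2 dx = 200704/3.
  Sum: 451584/5 − 150528 + 200704/3 = 100352/15.
∫_0^4 u² dx = 114688/15, so ||u||_L² = 128*sqrt(105)/15.
∫_0^4 (u')² dx = 100352/15, so ||u'||_L² = 224*sqrt(30)/15.
Ratio ||u||_L² / ||u'||_L² = 2*sqrt(14)/7.
Sharp Poincaré constant on H^1_0(0, 4) is C_P = L/π = 4/π, achieved by sin(π/4·x).
A polynomial bump cannot attain the sharp Poincaré constant (only the first sine eigenfunction does), so the ratio is strictly less than C_P, consistent with ||u||_L² ≤ C_P ||u'||_L².


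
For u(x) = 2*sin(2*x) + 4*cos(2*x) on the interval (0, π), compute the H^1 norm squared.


||u||_{H^1(0,π)}^2 = 50*π

u'(x) = -8*sin(2*x) + 4*cos(2*x).
Expand u² and (u')² and integrate term by term on (0, π), using: for integers n ≥ 1, ∫_0^π sin²(nx) dx = ∫_0^π cos²(nx) dx = π/2; for n ≠ n', ∫_0^π sin(nx)sin(n'x) dx = ∫_0^π cos(nx)cos(n'x) dx = 0; and by product-to-sum, ∫_0^π sin(nx)cos(n'x) dx = ½∫_0^π [sin((n+n')x) + sin((n−n')x)] dx, which is 0 when n+n' is even and 2n/(n²−n'²) when n+n' is odd (it need not vanish on (0, π)).
  u² squared terms: (2)²·∫sin(2x)² dx = 4·π/2 = 2*π;  (4)²·∫cos(2x)² dx = 16·π/2 = 8*π.
  u² cross terms: 2·(2)·(4)·∫sin(2x)·cos(2x) dx = 16·(0) = 0.
  So ∫_0^π u² dx = 2*π + 8*π + 0 = 10*π.
  (u')² squared terms: (-8)²·∫sin(2x)² dx = 64·π/2 = 32*π;  (4)²·∫cos(2x)² dx = 16·π/2 = 8*π.
  (u')² cross terms: 2·(-8)·(4)·∫sin(2x)·cos(2x) dx = -64·(0) = 0.
  So ∫_0^π (u')² dx = 32*π + 8*π + 0 = 40*π.
||u||_{H^1}^2 = (10*π) + (40*π) = 50*π.


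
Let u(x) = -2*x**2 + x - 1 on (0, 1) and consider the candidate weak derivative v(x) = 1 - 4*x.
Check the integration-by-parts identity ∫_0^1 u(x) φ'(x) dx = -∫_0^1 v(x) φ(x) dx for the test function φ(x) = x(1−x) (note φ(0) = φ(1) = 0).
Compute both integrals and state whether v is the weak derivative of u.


LHS = 1/6, RHS = 1/6. Yes, v = u' weakly.

u(x) = -2*x**2 + x - 1, classical derivative u'(x) = 1 - 4*x.
φ(x) = x(1−x), so φ'(x) = 1 - 2*x.
Note φ(0) = φ(1) = 0, so the boundary term u·φ vanishes.
LHS = ∫_0^1 u(x) φ'(x) dx = ∫_0^1 (4*x^3 - 4*x^2 + 3*x - 1) dx. Term by term:
  ∫_0^1 4*x^3 dx = 1;  ∫_0^1 -4*x^2 dx = -4/3;  ∫_0^1 3*x dx = 3/2;
  ∫_0^1 -1 dx = -1.
Sum: 1 − 4/3 + 3/2 − 1 = 1/6.
So LHS = 1/6.
∫_0^1 v(x) φ(x) dx = ∫_0^1 (4*x^3 - 5*x^2 + x) dx. Term by term:
  ∫_0^1 4*x^3 dx = 1;  ∫_0^1 -5*x^2 dx = -5/3;  ∫_0^1 x dx = 1/2.
Sum: 1 − 5/3 + 1/2 = -1/6.
So RHS = -∫_0^1 v(x) φ(x) dx = 1/6.
LHS = RHS, so the identity holds for this test φ.
Moreover u is smooth here and v(x) = u'(x) = 1 - 4*x pointwise, so the identity holds for every test function. Hence v is the weak derivative of u.


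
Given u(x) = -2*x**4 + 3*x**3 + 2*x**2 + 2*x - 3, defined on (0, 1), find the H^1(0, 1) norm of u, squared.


||u||_{H^1}^2 = 1957/63

The H^1 norm (squared) on an interval (0, L) is
  ||u||_{H^1}^2 = ∫_0^L u(x)^2 dx + ∫_0^L u'(x)^2 dx.
Compute u'(x) = -8*x**3 + 9*x**2 + 4*x + 2.
Then u(x)^2 = 4*x**8 - 12*x**7 + x**6 + 4*x**5 + 28*x**4 - 10*x**3 - 8*x**2 - 12*x + 9 and u'(x)^2 = 64*x**6 - 144*x**5 + 17*x**4 + 40*x**3 + 52*x**2 + 16*x + 4.
Integrate each monomial from 0 to 1 using ∫_0^1 c·x^n dx = c·1^(n+1)/(n+1):
  ∫_0^1 u(x)^2 dx = ∫_0^1 (4*x^8 - 12*x^7 + x^6 + 4*x^5 + 28*x^4 - 10*x^3 - 8*x^2 - 12*x + 9) dx. Term by term:
    ∫_0^1 4*x^8 dx = 4/9;  ∫_0^1 -12*x^7 dx = -3/2;  ∫_0^1 x^6 dx = 1/7;
    ∫_0^1 4*x^5 dx = 2/3;  ∫_0^1 28*x^4 dx = 28/5;  ∫_0^1 -10*x^3 dx = -5/2;
    ∫_0^1 -8*x^2 dx = -8/3;  ∫_0^1 -12*x dx = -6;  ∫_0^1 9 dx = 9.
  Sum: 4/9 − 3/2 + 1/7 + 2/3 + 28/5 − 5/2 − 8/3 − 6 + 9 = 1004/315.
  ∫_0^1 u'(x)^2 dx = ∫_0^1 (64*x^6 - 144*x^5 + 17*x^4 + 40*x^3 + 52*x^2 + 16*x + 4) dx. Term by term:
    ∫_0^1 64*x^6 dx = 64/7;  ∫_0^1 -144*x^5 dx = -24;  ∫_0^1 17*x^4 dx = 17/5;
    ∫_0^1 40*x^3 dx = 10;  ∫_0^1 52*x^2 dx = 52/3;  ∫_0^1 16*x dx = 8;
    ∫_0^1 4 dx = 4.
  Sum: 64/7 − 24 + 17/5 + 10 + 52/3 + 8 + 4 = 2927/105.
Adding: ||u||_{H^1}^2 = 1004/315 + 2927/105 = 1957/63.


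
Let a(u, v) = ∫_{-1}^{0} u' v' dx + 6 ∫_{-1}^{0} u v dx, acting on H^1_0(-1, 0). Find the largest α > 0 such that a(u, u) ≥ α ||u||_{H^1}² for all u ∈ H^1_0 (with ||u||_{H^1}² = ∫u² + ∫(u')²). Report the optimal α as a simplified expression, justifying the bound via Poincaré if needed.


α = 1

Coercivity of a(·,·) on H^1_0(-1, 0) means a(u, u) ≥ α ||u||_{H^1}² for every u ∈ H^1_0.
The interval has length L = 1, and Poincaré/coercivity depend only on L. Here a(u, u) = ∫(u')² + (6)·∫u².
Here c = 6 ≥ 1, so a(u,u) = ∫(u')² + c∫u² ≥ ∫(u')² + ∫u² = ||u||_{H^1}², i.e. α = 1 works. No larger α is possible: a(u,u) ≥ α||u||_{H^1}² means (1−α)∫(u')² ≥ (α−c)∫u², and for the modes u_n = sin(nπ(x−x₀)/L) (x₀ the left endpoint) one has ∫u_n²/∫(u_n')² = (L/(nπ))² → 0, so a(u_n,u_n)/||u_n||_{H^1}² → 1. Hence the optimal constant is α = 1.
Therefore α = 1.


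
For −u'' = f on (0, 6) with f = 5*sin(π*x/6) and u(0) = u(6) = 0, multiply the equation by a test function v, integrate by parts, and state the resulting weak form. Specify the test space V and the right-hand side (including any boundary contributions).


V = H^1_0(0, 6) (so v(0) = v(6) = 0); weak form: ∫_0^6 u'v' dx = ∫_0^6 (5*sin(π*x/6)) v dx for all v ∈ V.

Multiply both sides by a test function v and integrate from 0 to 6:
  ∫_0^6 −u''(x) v(x) dx = ∫_0^6 f(x) v(x) dx.
Integrate the LHS by parts once:
  ∫_0^6 −u'' v dx = −[u'(x) v(x)]_0^6 + ∫_0^6 u'(x) v'(x) dx.
Thus ∫_0^6 u'(x) v'(x) dx = ∫_0^6 f(x) v(x) dx + [u'(x) v(x)]_0^6.
Choose V so that boundary terms are either known or forced to vanish.
u is Dirichlet: u(0) = u(6) = 0. Let V = H^1_0(0, 6); then v(0) = v(6) = 0, and [u' v]_0^6 = 0.
Weak formulation: find u (satisfying any essential BC) such that ∫_0^6 u'(x) v'(x) dx = ∫_0^6 f v dx for all v ∈ V.
Substituting f(x) = 5*sin(π*x/6), the right-hand side is ∫_0^6 (5*sin(π*x/6)) v dx.


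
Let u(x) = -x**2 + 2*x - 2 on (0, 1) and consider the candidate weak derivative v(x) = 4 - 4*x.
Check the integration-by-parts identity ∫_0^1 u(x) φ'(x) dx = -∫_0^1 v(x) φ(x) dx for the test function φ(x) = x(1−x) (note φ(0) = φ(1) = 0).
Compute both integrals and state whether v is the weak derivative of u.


LHS = -1/6, RHS = -1/3. No, v is not the weak derivative of u.

u(x) = -x**2 + 2*x - 2, classical derivative u'(x) = 2 - 2*x.
φ(x) = x(1−x), so φ'(x) = 1 - 2*x.
Note φ(0) = φ(1) = 0, so the boundary term u·φ vanishes.
LHS = ∫_0^1 u(x) φ'(x) dx = ∫_0^1 (2*x^3 - 5*x^2 + 6*x - 2) dx. Term by term:
  ∫_0^1 2*x^3 dx = 1/2;  ∫_0^1 -5*x^2 dx = -5/3;  ∫_0^1 6*x dx = 3;
  ∫_0^1 -2 dx = -2.
Sum: 1/2 − 5/3 + 3 − 2 = -1/6.
So LHS = -1/6.
∫_0^1 v(x) φ(x) dx = ∫_0^1 (4*x^3 - 8*x^2 + 4*x) dx. Term by term:
  ∫_0^1 4*x^3 dx = 1;  ∫_0^1 -8*x^2 dx = -8/3;  ∫_0^1 4*x dx = 2.
Sum: 1 − 8/3 + 2 = 1/3.
So RHS = -∫_0^1 v(x) φ(x) dx = -1/3.
LHS − RHS = 1/6 ≠ 0, so the identity fails.
(For a valid weak derivative the identity must hold for EVERY test function, in particular this one. The failure shows v is NOT the weak derivative of u.)
Correct weak derivative would be u'(x) = 2 - 2*x.


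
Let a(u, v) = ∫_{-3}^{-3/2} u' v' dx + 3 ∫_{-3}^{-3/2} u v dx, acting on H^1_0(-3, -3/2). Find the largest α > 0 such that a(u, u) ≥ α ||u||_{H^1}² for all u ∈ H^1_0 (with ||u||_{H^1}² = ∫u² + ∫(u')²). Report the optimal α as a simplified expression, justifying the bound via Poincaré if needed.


α = 1

Coercivity of a(·,·) on H^1_0(-3, -3/2) means a(u, u) ≥ α ||u||_{H^1}² for every u ∈ H^1_0.
The interval has length L = 3/2, and Poincaré/coercivity depend only on L. Here a(u, u) = ∫(u')² + (3)·∫u².
Here c = 3 ≥ 1, so a(u,u) = ∫(u')² + c∫u² ≥ ∫(u')² + ∫u² = ||u||_{H^1}², i.e. α = 1 works. No larger α is possible: a(u,u) ≥ α||u||_{H^1}² means (1−α)∫(u')² ≥ (α−c)∫u², and for the modes u_n = sin(nπ(x−x₀)/L) (x₀ the left endpoint) one has ∫u_n²/∫(u_n')² = (L/(nπ))² → 0, so a(u_n,u_n)/||u_n||_{H^1}² → 1. Hence the optimal constant is α = 1.
Therefore α = 1.


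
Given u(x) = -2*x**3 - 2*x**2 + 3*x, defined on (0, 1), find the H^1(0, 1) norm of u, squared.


||u||_{H^1}^2 = 1033/105

The H^1 norm (squared) on an interval (0, L) is
  ||u||_{H^1}^2 = ∫_0^L u(x)^2 dx + ∫_0^L u'(x)^2 dx.
Compute u'(x) = -6*x**2 - 4*x + 3.
Then u(x)^2 = 4*x**6 + 8*x**5 - 8*x**4 - 12*x**3 + 9*x**2 and u'(x)^2 = 36*x**4 + 48*x**3 - 20*x**2 - 24*x + 9.
Integrate each monomial from 0 to 1 using ∫_0^1 c·x^n dx = c·1^(n+1)/(n+1):
  ∫_0^1 u(x)^2 dx = ∫_0^1 (4*x^6 + 8*x^5 - 8*x^4 - 12*x^3 + 9*x^2) dx. Term by term:
    ∫_0^1 4*x^6 dx = 4/7;  ∫_0^1 8*x^5 dx = 4/3;  ∫_0^1 -8*x^4 dx = -8/5;
    ∫_0^1 -12*x^3 dx = -3;  ∫_0^1 9*x^2 dx = 3.
  Sum: 4/7 + 4/3 − 8/5 − 3 + 3 = 32/105.
  ∫_0^1 u'(x)^2 dx = ∫_0^1 (36*x^4 + 48*x^3 - 20*x^2 - 24*x + 9) dx. Term by term:
    ∫_0^1 36*x^4 dx = 36/5;  ∫_0^1 48*x^3 dx = 12;  ∫_0^1 -20*x^2 dx = -20/3;
    ∫_0^1 -24*x dx = -12;  ∫_0^1 9 dx = 9.
  Sum: 36/5 + 12 − 20/3 − 12 + 9 = 143/15.
Adding: ||u||_{H^1}^2 = 32/105 + 143/15 = 1033/105.


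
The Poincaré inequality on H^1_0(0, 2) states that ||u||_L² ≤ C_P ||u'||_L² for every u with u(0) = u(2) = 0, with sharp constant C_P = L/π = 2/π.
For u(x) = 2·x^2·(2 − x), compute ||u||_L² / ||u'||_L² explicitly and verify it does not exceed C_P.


||u||_L² / ||u'||_L² = sqrt(14)/7 < C_P = 2/π.

u(x) = 2·x^2·(2 − x), so u'(x) = 2*x*(4 - 3*x).
u(x) = 2·x^2·(2 − x) vanishes at x = 0 and x = 2, so u ∈ H^1_0(0, 2). Differentiate via the product rule and integrate the resulting polynomials term by term.
  ∫_0^2 u² dx = ∫_0^2 (4*x^6 - 16*x^5 + 16*x^4) dx. Term by term:
    ∫_0^2 4*x^6 dx = 512/7;  ∫_0^2 -16*x^5 dx = -512/3;  ∫_0^2 16*x^4 dx = 512/5.
  Sum: 512/7 − 512/3 + 512/5 = 512/105.
  ∫_0^2 (u')² dx = ∫_0^2 (36*x^4 - 96*x^3 + 64*x^2) dx. Term by term:
    ∫_0^2 36*x^4 dx = 1152/5;  ∫_0^2 -96*x^3 dx = -384;  ∫_0^2 64*x^2 dx = 512/3.
  Sum: 1152/5 − 384 + 512/3 = 256/15.
∫_0^2 u² dx = 512/105, so ||u||_L² = 16*sqrt(210)/105.
∫_0^2 (u')² dx = 256/15, so ||u'||_L² = 16*sqrt(15)/15.
Ratio ||u||_L² / ||u'||_L² = sqrt(14)/7.
Sharp Poincaré constant on H^1_0(0, 2) is C_P = L/π = 2/π, achieved by sin(π/2·x).
A polynomial bump cannot attain the sharp Poincaré constant (only the first sine eigenfunction does), so the ratio is strictly less than C_P, consistent with ||u||_L² ≤ C_P ||u'||_L².


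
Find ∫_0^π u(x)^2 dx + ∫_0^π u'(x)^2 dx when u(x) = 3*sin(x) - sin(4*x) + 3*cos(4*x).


||u||_{H^1(0,π)}^2 = -204/5 + 94*π

u'(x) = -12*sin(4*x) + 3*cos(x) - 4*cos(4*x).
Expand u² and (u')² and integrate term by term on (0, π), using: for integers n ≥ 1, ∫_0^π sin²(nx) dx = ∫_0^π cos²(nx) dx = π/2; for n ≠ n', ∫_0^π sin(nx)sin(n'x) dx = ∫_0^π cos(nx)cos(n'x) dx = 0; and by product-to-sum, ∫_0^π sin(nx)cos(n'x) dx = ½∫_0^π [sin((n+n')x) + sin((n−n')x)] dx, which is 0 when n+n' is even and 2n/(n²−n'²) when n+n' is odd (it need not vanish on (0, π)).
  u² squared terms: (-1)²·∫sin(4x)² dx = 1·π/2 = π/2;  (3)²·∫cos(4x)² dx = 9·π/2 = 9*π/2;  (3)²·∫sin(x)² dx = 9·π/2 = 9*π/2.
  u² cross terms: 2·(-1)·(3)·∫sin(4x)·cos(4x) dx = -6·(0) = 0;  2·(-1)·(3)·∫sin(4x)·sin(x) dx = -6·(0) = 0;  2·(3)·(3)·∫cos(4x)·sin(x) dx = 18·(-2/15) = -12/5.
  So ∫_0^π u² dx = π/2 + 9*π/2 + 9*π/2 + 0 + 0 − 12/5 = -12/5 + 19*π/2.
  (u')² squared terms: (-12)²·∫sin(4x)² dx = 144·π/2 = 72*π;  (-4)²·∫cos(4x)² dx = 16·π/2 = 8*π;  (3)²·∫cos(x)² dx = 9·π/2 = 9*π/2.
  (u')² cross terms: 2·(-12)·(-4)·∫sin(4x)·cos(4x) dx = 96·(0) = 0;  2·(-12)·(3)·∫sin(4x)·cos(x) dx = -72·(8/15) = -192/5;  2·(-4)·(3)·∫cos(4x)·cos(x) dx = -24·(0) = 0.
  So ∫_0^π (u')² dx = 72*π + 8*π + 9*π/2 + 0 − 192/5 + 0 = -192/5 + 169*π/2.
||u||_{H^1}^2 = (-12/5 + 19*π/2) + (-192/5 + 169*π/2) = -204/5 + 94*π.


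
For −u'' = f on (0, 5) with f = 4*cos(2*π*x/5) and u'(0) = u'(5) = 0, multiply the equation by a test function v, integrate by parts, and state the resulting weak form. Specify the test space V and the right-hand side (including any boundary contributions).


V = H^1(0, 5) (no boundary constraint on v; u is determined up to an additive constant); weak form: ∫_0^5 u'v' dx = ∫_0^5 (4*cos(2*π*x/5)) v dx for all v ∈ V.

Multiply both sides by a test function v and integrate from 0 to 5:
  ∫_0^5 −u''(x) v(x) dx = ∫_0^5 f(x) v(x) dx.
Integrate the LHS by parts once:
  ∫_0^5 −u'' v dx = −[u'(x) v(x)]_0^5 + ∫_0^5 u'(x) v'(x) dx.
Thus ∫_0^5 u'(x) v'(x) dx = ∫_0^5 f(x) v(x) dx + [u'(x) v(x)]_0^5.
Choose V so that boundary terms are either known or forced to vanish.
u has homogeneous Neumann: u'(0) = u'(5) = 0. So [u' v]_0^5 = 0·v(5) − 0·v(0) = 0 for any v; take V = H^1(0, 5).
Weak formulation: find u (satisfying any essential BC) such that ∫_0^5 u'(x) v'(x) dx = ∫_0^5 f v dx for all v ∈ V (homogeneous Neumann, so boundary terms vanish).
Substituting f(x) = 4*cos(2*π*x/5), the right-hand side is ∫_0^5 (4*cos(2*π*x/5)) v dx.
Compatibility check (pure Neumann): taking v ≡ 1 ∈ V gives 0 = ∫_0^5 f dx + (0) − (0), i.e. ∫_0^5 f dx must equal u'(0) − u'(5) = 0. Indeed ∫_0^5 (4*cos(2*π*x/5)) dx = 0, so the data are compatible. The solution is then unique only up to an additive constant (fix it e.g. by requiring ∫_0^5 u dx = 0).


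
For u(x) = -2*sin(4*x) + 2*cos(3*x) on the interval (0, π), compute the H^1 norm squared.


||u||_{H^1(0,π)}^2 = -640/7 + 54*π

u'(x) = -6*sin(3*x) - 8*cos(4*x).
Expand u² and (u')² and integrate term by term on (0, π), using: for integers n ≥ 1, ∫_0^π sin²(nx) dx = ∫_0^π cos²(nx) dx = π/2; for n ≠ n', ∫_0^π sin(nx)sin(n'x) dx = ∫_0^π cos(nx)cos(n'x) dx = 0; and by product-to-sum, ∫_0^π sin(nx)cos(n'x) dx = ½∫_0^π [sin((n+n')x) + sin((n−n')x)] dx, which is 0 when n+n' is even and 2n/(n²−n'²) when n+n' is odd (it need not vanish on (0, π)).
  u² squared terms: (-2)²·∫sin(4x)² dx = 4·π/2 = 2*π;  (2)²·∫cos(3x)² dx = 4·π/2 = 2*π.
  u² cross terms: 2·(-2)·(2)·∫sin(4x)·cos(3x) dx = -8·(8/7) = -64/7.
  So ∫_0^π u² dx = 2*π + 2*π − 64/7 = -64/7 + 4*π.
  (u')² squared terms: (-8)²·∫cos(4x)² dx = 64·π/2 = 32*π;  (-6)²·∫sin(3x)² dx = 36·π/2 = 18*π.
  (u')² cross terms: 2·(-8)·(-6)·∫cos(4x)·sin(3x) dx = 96·(-6/7) = -576/7.
  So ∫_0^π (u')² dx = 32*π + 18*π − 576/7 = -576/7 + 50*π.
||u||_{H^1}^2 = (-64/7 + 4*π) + (-576/7 + 50*π) = -640/7 + 54*π.


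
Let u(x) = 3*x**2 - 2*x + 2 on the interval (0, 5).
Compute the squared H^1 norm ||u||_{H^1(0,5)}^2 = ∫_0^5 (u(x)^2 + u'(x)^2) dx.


||u||_{H^1}^2 = 16670/3

The H^1 norm (squared) on an interval (0, L) is
  ||u||_{H^1}^2 = ∫_0^L u(x)^2 dx + ∫_0^L u'(x)^2 dx.
Compute u'(x) = 6*x - 2.
Then u(x)^2 = 9*x**4 - 12*x**3 + 16*x**2 - 8*x + 4 and u'(x)^2 = 36*x**2 - 24*x + 4.
Integrate each monomial from 0 to 5 using ∫_0^5 c·x^n dx = c·5^(n+1)/(n+1):
  ∫_0^5 u(x)^2 dx = ∫_0^5 (9*x^4 - 12*x^3 + 16*x^2 - 8*x + 4) dx. Term by term:
    ∫_0^5 9*x^4 dx = 5625;  ∫_0^5 -12*x^3 dx = -1875;  ∫_0^5 16*x^2 dx = 2000/3;
    ∫_0^5 -8*x dx = -100;  ∫_0^5 4 dx = 20.
  Sum: 5625 − 1875 + 2000/3 − 100 + 20 = 13010/3.
  ∫_0^5 u'(x)^2 dx = ∫_0^5 (36*x^2 - 24*x + 4) dx. Term by term:
    ∫_0^5 36*x^2 dx = 1500;  ∫_0^5 -24*x dx = -300;  ∫_0^5 4 dx = 20.
  Sum: 1500 − 300 + 20 = 1220.
Adding: ||u||_{H^1}^2 = 13010/3 + 1220 = 16670/3.


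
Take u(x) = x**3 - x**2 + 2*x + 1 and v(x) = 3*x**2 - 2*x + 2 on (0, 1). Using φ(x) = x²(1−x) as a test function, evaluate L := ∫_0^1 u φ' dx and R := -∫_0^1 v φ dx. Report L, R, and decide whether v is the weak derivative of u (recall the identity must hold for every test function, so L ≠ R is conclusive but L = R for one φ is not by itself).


LHS = -1/6, RHS = -1/6. Yes, v = u' weakly.

u(x) = x**3 - x**2 + 2*x + 1, classical derivative u'(x) = 3*x**2 - 2*x + 2.
φ(x) = x²(1−x), so φ'(x) = x*(2 - 3*x).
Note φ(0) = φ(1) = 0, so the boundary term u·φ vanishes.
LHS = ∫_0^1 u(x) φ'(x) dx = ∫_0^1 (-3*x^5 + 5*x^4 - 8*x^3 + x^2 + 2*x) dx. Term by term:
  ∫_0^1 -3*x^5 dx = -1/2;  ∫_0^1 5*x^4 dx = 1;  ∫_0^1 -8*x^3 dx = -2;
  ∫_0^1 x^2 dx = 1/3;  ∫_0^1 2*x dx = 1.
Sum: -1/2 + 1 − 2 + 1/3 + 1 = -1/6.
So LHS = -1/6.
∫_0^1 v(x) φ(x) dx = ∫_0^1 (-3*x^5 + 5*x^4 - 4*x^3 + 2*x^2) dx. Term by term:
  ∫_0^1 -3*x^5 dx = -1/2;  ∫_0^1 5*x^4 dx = 1;  ∫_0^1 -4*x^3 dx = -1;
  ∫_0^1 2*x^2 dx = 2/3.
Sum: -1/2 + 1 − 1 + 2/3 = 1/6.
So RHS = -∫_0^1 v(x) φ(x) dx = -1/6.
LHS = RHS, so the identity holds for this test φ.
Moreover u is smooth here and v(x) = u'(x) = 3*x**2 - 2*x + 2 pointwise, so the identity holds for every test function. Hence v is the weak derivative of u.


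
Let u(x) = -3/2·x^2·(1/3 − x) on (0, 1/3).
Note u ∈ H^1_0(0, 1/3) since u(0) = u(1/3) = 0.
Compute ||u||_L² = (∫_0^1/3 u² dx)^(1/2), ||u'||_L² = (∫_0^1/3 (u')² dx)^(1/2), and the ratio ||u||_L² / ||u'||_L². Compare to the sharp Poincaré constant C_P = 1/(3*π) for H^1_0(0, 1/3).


||u||_L² / ||u'||_L² = sqrt(14)/42 < C_P = 1/(3*π).

u(x) = -3/2·x^2·(1/3 − x), so u'(x) = x*(9*x - 2)/2.
u(x) = -3/2·x^2·(1/3 − x) vanishes at x = 0 and x = 1/3, so u ∈ H^1_0(0, 1/3). Differentiate via the product rule and integrate the resulting polynomials term by term.
  ∫_0^1/3 u² dx = ∫_0^1/3 (9*x^6/4 - 3*x^5/2 + x^4/4) dx. Term by term:
    ∫_0^1/3 9*x^6/4 dx = 1/6804;  ∫_0^1/3 -3*x^5/2 dx = -1/2916;  ∫_0^1/3 x^4/4 dx = 1/4860.
  Sum: 1/6804 − 1/2916 + 1/4860 = 1/102060.
  ∫_0^1/3 (u')² dx = ∫_0^1/3 (81*x^4/4 - 9*x^3 + x^2) dx. Term by term:
    ∫_0^1/3 81*x^4/4 dx = 1/60;  ∫_0^1/3 -9*x^3 dx = -1/36;  ∫_0^1/3 x^2 dx = 1/81.
  Sum: 1/60 − 1/36 + 1/81 = 1/810.
∫_0^1/3 u² dx = 1/102060, so ||u||_L² = sqrt(35)/1890.
∫_0^1/3 (u')² dx = 1/810, so ||u'||_L² = sqrt(10)/90.
Ratio ||u||_L² / ||u'||_L² = sqrt(14)/42.
Sharp Poincaré constant on H^1_0(0, 1/3) is C_P = L/π = 1/(3*π), achieved by sin(3*π·x).
A polynomial bump cannot attain the sharp Poincaré constant (only the first sine eigenfunction does), so the ratio is strictly less than C_P, consistent with ||u||_L² ≤ C_P ||u'||_L².


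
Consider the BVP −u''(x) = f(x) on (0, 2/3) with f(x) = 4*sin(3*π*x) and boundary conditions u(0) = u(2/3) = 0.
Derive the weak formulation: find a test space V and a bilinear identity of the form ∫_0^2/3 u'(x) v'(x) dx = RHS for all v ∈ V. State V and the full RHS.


V = H^1_0(0, 2/3) (so v(0) = v(2/3) = 0); weak form: ∫_0^2/3 u'v' dx = ∫_0^2/3 (4*sin(3*π*x)) v dx for all v ∈ V.

Multiply both sides by a test function v and integrate from 0 to 2/3:
  ∫_0^2/3 −u''(x) v(x) dx = ∫_0^2/3 f(x) v(x) dx.
Integrate the LHS by parts once:
  ∫_0^2/3 −u'' v dx = −[u'(x) v(x)]_0^2/3 + ∫_0^2/3 u'(x) v'(x) dx.
Thus ∫_0^2/3 u'(x) v'(x) dx = ∫_0^2/3 f(x) v(x) dx + [u'(x) v(x)]_0^2/3.
Choose V so that boundary terms are either known or forced to vanish.
u is Dirichlet: u(0) = u(2/3) = 0. Let V = H^1_0(0, 2/3); then v(0) = v(2/3) = 0, and [u' v]_0^2/3 = 0.
Weak formulation: find u (satisfying any essential BC) such that ∫_0^2/3 u'(x) v'(x) dx = ∫_0^2/3 f v dx for all v ∈ V.
Substituting f(x) = 4*sin(3*π*x), the right-hand side is ∫_0^2/3 (4*sin(3*π*x)) v dx.


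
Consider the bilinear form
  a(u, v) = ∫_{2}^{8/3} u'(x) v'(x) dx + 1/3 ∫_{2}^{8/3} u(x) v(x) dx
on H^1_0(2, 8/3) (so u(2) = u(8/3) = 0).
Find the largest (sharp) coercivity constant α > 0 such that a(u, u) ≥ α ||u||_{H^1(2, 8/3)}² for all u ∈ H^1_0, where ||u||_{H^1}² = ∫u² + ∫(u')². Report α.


α = (4 + 27*π^2)/(3*(4 + 9*π^2))

Coercivity of a(·,·) on H^1_0(2, 8/3) means a(u, u) ≥ α ||u||_{H^1}² for every u ∈ H^1_0.
The interval has length L = 2/3, and Poincaré/coercivity depend only on L. Here a(u, u) = ∫(u')² + (1/3)·∫u².
Here 0 < c = 1/3 < 1. The condition a(u,u) ≥ α||u||_{H^1}² reads (1−α)∫(u')² ≥ (α−c)∫u². Any admissible α is ≤ 1 (rapidly oscillating u have ∫u²/∫(u')² → 0), and α = 1 would force 0 ≥ (1−c)∫u², impossible since c < 1; so 1−α > 0. By the sharp Poincaré inequality on H^1_0 of an interval of length L, ∫(u')² ≥ (π/L)²∫u² with equality for the first sine mode sin(π(x−x₀)/L) (x₀ the left endpoint), so the inequality holds for all u iff (1−α)(π/L)² ≥ α − c, i.e. α ≤ ((π/L)² + c)/((π/L)² + 1) = (1 + c(L/π)²)/(1 + (L/π)²). With (π/L)² = 9*π^2/4 and c = 1/3, the largest admissible constant is α = ((π/L)² + c)/((π/L)² + 1).
Simplifying, α = (4 + 27*π^2)/(3*(4 + 9*π^2)).


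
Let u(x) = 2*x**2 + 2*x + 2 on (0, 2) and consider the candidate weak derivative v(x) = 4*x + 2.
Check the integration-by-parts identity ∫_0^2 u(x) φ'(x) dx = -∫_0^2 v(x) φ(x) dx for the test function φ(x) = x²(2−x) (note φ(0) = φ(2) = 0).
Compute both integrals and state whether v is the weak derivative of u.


LHS = -136/15, RHS = -136/15. Yes, v = u' weakly.

u(x) = 2*x**2 + 2*x + 2, classical derivative u'(x) = 4*x + 2.
φ(x) = x²(2−x), so φ'(x) = x*(4 - 3*x).
Note φ(0) = φ(2) = 0, so the boundary term u·φ vanishes.
LHS = ∫_0^2 u(x) φ'(x) dx = ∫_0^2 (-6*x^4 + 2*x^3 + 2*x^2 + 8*x) dx. Term by term:
  ∫_0^2 -6*x^4 dx = -192/5;  ∫_0^2 2*x^3 dx = 8;  ∫_0^2 2*x^2 dx = 16/3;
  ∫_0^2 8*x dx = 16.
Sum: -192/5 + 8 + 16/3 + 16 = -136/15.
So LHS = -136/15.
∫_0^2 v(x) φ(x) dx = ∫_0^2 (-4*x^4 + 6*x^3 + 4*x^2) dx. Term by term:
  ∫_0^2 -4*x^4 dx = -128/5;  ∫_0^2 6*x^3 dx = 24;  ∫_0^2 4*x^2 dx = 32/3.
Sum: -128/5 + 24 + 32/3 = 136/15.
So RHS = -∫_0^2 v(x) φ(x) dx = -136/15.
LHS = RHS, so the identity holds for this test φ.
Moreover u is smooth here and v(x) = u'(x) = 4*x + 2 pointwise, so the identity holds for every test function. Hence v is the weak derivative of u.


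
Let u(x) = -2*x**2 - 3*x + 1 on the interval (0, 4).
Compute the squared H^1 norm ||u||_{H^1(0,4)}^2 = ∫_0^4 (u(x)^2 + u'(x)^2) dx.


||u||_{H^1}^2 = 11096/5

The H^1 norm (squared) on an interval (0, L) is
  ||u||_{H^1}^2 = ∫_0^L u(x)^2 dx + ∫_0^L u'(x)^2 dx.
Compute u'(x) = -4*x - 3.
Then u(x)^2 = 4*x**4 + 12*x**3 + 5*x**2 - 6*x + 1 and u'(x)^2 = 16*x**2 + 24*x + 9.
Integrate each monomial from 0 to 4 using ∫_0^4 c·x^n dx = c·4^(n+1)/(n+1):
  ∫_0^4 u(x)^2 dx = ∫_0^4 (4*x^4 + 12*x^3 + 5*x^2 - 6*x + 1) dx. Term by term:
    ∫_0^4 4*x^4 dx = 4096/5;  ∫_0^4 12*x^3 dx = 768;  ∫_0^4 5*x^2 dx = 320/3;
    ∫_0^4 -6*x dx = -48;  ∫_0^4 1 dx = 4.
  Sum: 4096/5 + 768 + 320/3 − 48 + 4 = 24748/15.
  ∫_0^4 u'(x)^2 dx = ∫_0^4 (16*x^2 + 24*x + 9) dx. Term by term:
    ∫_0^4 16*x^2 dx = 1024/3;  ∫_0^4 24*x dx = 192;  ∫_0^4 9 dx = 36.
  Sum: 1024/3 + 192 + 36 = 1708/3.
Adding: ||u||_{H^1}^2 = 24748/15 + 1708/3 = 11096/5.


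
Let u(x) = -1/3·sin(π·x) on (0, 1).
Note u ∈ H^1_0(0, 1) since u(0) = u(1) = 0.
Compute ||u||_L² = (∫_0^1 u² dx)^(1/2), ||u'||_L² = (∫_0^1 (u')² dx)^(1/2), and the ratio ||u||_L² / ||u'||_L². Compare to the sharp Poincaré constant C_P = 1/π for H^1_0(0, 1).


||u||_L² / ||u'||_L² = 1/π = C_P.

u(x) = -1/3·sin(π·x), so u'(x) = -π*cos(π*x)/3.
Writing u(x) = A·sin(kπx/L) with A = -1/3 and k = 1, use ∫_0^L sin²(kπx/L) dx = L/2 and ∫_0^L cos²(kπx/L) dx = L/2.
u² = 1/9·sin²(π·x) and (u')² = π^2/9·cos²(π·x), and each of sin², cos² integrates to L/2 = 1/2 over (0, 1).
∫_0^1 u² dx = 1/18, so ||u||_L² = sqrt(2)/6.
∫_0^1 (u')² dx = π^2/18, so ||u'||_L² = sqrt(2)*π/6.
Ratio ||u||_L² / ||u'||_L² = 1/π.
Sharp Poincaré constant on H^1_0(0, 1) is C_P = L/π = 1/π, achieved by sin(π·x).
This is the k = 1 eigenfunction (up to amplitude), so the ratio equals the sharp Poincaré constant exactly.


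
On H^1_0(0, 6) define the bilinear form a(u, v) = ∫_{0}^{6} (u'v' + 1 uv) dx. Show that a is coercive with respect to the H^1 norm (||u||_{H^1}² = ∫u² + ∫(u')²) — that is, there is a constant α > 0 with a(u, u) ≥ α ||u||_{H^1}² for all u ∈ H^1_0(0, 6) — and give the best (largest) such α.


α = 1

Coercivity of a(·,·) on H^1_0(0, 6) means a(u, u) ≥ α ||u||_{H^1}² for every u ∈ H^1_0.
The interval has length L = 6, and Poincaré/coercivity depend only on L. Here a(u, u) = ∫(u')² + (1)·∫u².
Here c = 1 ≥ 1, so a(u,u) = ∫(u')² + c∫u² ≥ ∫(u')² + ∫u² = ||u||_{H^1}², i.e. α = 1 works. No larger α is possible: a(u,u) ≥ α||u||_{H^1}² means (1−α)∫(u')² ≥ (α−c)∫u², and for the modes u_n = sin(nπ(x−x₀)/L) (x₀ the left endpoint) one has ∫u_n²/∫(u_n')² = (L/(nπ))² → 0, so a(u_n,u_n)/||u_n||_{H^1}² → 1. Hence the optimal constant is α = 1.
Therefore α = 1.


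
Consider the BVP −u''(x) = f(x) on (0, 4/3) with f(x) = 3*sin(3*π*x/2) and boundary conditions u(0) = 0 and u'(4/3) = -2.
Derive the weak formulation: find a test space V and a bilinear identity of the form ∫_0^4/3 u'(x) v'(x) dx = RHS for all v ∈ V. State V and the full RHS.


V = {v ∈ H^1(0, 4/3) : v(0) = 0} (test functions vanish at x = 0 where u is specified); weak form: ∫_0^4/3 u'v' dx = ∫_0^4/3 (3*sin(3*π*x/2)) v dx − 2·v(4/3) for all v ∈ V.

Multiply both sides by a test function v and integrate from 0 to 4/3:
  ∫_0^4/3 −u''(x) v(x) dx = ∫_0^4/3 f(x) v(x) dx.
Integrate the LHS by parts once:
  ∫_0^4/3 −u'' v dx = −[u'(x) v(x)]_0^4/3 + ∫_0^4/3 u'(x) v'(x) dx.
Thus ∫_0^4/3 u'(x) v'(x) dx = ∫_0^4/3 f(x) v(x) dx + [u'(x) v(x)]_0^4/3.
Choose V so that boundary terms are either known or forced to vanish.
Mixed BC: u(0) = 0 (Dirichlet) and u'(4/3) = -2 (Neumann). Define V = {v ∈ H^1(0, 4/3) : v(0) = 0}. Then [u' v]_0^4/3 = u'(4/3)·v(4/3) − u'(0)·0 = − 2·v(4/3).
Weak formulation: find u (satisfying any essential BC) such that ∫_0^4/3 u'(x) v'(x) dx = ∫_0^4/3 f v dx − 2·v(4/3) for all v ∈ V (Dirichlet at 0 absorbed into V; Neumann datum at x = 4/3 contributes the boundary term).
Substituting f(x) = 3*sin(3*π*x/2), the right-hand side is ∫_0^4/3 (3*sin(3*π*x/2)) v dx − 2·v(4/3).
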